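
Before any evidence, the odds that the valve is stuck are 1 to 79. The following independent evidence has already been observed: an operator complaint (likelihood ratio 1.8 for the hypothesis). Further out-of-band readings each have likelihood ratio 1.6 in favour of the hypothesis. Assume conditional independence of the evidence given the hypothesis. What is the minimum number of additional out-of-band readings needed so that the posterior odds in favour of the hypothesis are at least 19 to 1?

Prior odds = 1/79.
Bayes factor of the evidence already in hand = 1.8.
Odds after that evidence = (1/79) × 1.8 = 9/395.
Target odds = 19.
Need 1.6ⁿ ≥ 19 ÷ (9/395) = 7505/9.
1.6¹⁴ ≈720.576 falls short of 7505/9 but 1.6¹⁵ ≈1152.92 reaches it, so n = 15.

15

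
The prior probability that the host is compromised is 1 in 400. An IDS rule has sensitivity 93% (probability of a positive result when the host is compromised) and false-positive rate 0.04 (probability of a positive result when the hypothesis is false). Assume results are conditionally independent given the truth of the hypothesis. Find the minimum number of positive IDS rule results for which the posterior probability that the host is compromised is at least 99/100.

Prior odds = 0.0025/0.9975 = 1/399.
Likelihood ratio of a positive result = 0.93/0.04 = 23.25.
Target odds: 0.99 ÷ 0.01 = 99.
Require 23.25ⁿ ≥ 99 ÷ (1/399) = 39501.
23.25³ = 804357/64 falls short of 39501 but 23.25⁴ = 74805201/256 reaches it, so n = 4.

4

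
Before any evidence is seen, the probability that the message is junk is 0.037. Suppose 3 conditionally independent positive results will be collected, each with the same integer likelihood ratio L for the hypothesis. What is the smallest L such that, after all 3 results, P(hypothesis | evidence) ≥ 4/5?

Prior odds = 0.037/0.963 = 37/963.
Target odds = 0.8/0.2 = 4.
Need L³ ≥ 4 ÷ (37/963) = 3852/37.
4³ = 64 < 3852/37 ≤ 125 = 5³, so L = 5.

5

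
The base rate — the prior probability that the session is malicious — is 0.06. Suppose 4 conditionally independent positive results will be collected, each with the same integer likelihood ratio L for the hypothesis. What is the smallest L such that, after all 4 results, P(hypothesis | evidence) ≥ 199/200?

8

Prior odds = 0.06/0.94 = 3/47.
Target odds = 0.995/0.005 = 199.
Need L⁴ ≥ 199 ÷ (3/47) = 9353/3.
7⁴ = 2401 < 9353/3 ≤ 4096 = 8⁴, so L = 8.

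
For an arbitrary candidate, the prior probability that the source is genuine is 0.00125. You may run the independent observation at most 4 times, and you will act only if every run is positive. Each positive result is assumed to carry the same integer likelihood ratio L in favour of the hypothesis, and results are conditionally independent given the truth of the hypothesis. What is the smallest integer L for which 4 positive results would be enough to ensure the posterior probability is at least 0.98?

15

Prior odds = 0.00125/0.99875 = 1/799.
Target odds = 0.98/0.02 = 49.
Need L⁴ ≥ 49 ÷ (1/799) = 39151.
14⁴ = 38416 < 39151 ≤ 50625 = 15⁴, so L = 15.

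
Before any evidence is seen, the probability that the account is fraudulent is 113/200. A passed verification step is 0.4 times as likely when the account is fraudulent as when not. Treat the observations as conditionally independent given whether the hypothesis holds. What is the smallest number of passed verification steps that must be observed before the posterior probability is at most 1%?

Prior odds = 0.565/0.435 = 113/87.
Likelihood ratio per passed verification step = 0.4.
Target odds: 0.01 ÷ 0.99 = 1/99.
Need (113/87) × 0.4ⁿ ≤ 1/99, i.e. 0.4ⁿ ≤ 29/3729.
0.4⁵ = 0.01024 is still above 29/3729 but 0.4⁶ = 64/15625 is at or below it, so n = 6.

6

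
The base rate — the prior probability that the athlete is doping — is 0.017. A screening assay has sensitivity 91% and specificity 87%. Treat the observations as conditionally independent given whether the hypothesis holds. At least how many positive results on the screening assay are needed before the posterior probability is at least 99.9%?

6

Prior odds: 0.017 ÷ 0.983 = 17/983.
False-positive rate = 1 − 0.87 = 0.13; likelihood ratio of a positive = 0.91/0.13 = 7.
Target odds: 0.999 ÷ 0.001 = 999.
Need (17/983) × 7ⁿ ≥ 999, i.e. 7ⁿ ≥ 982017/17.
7⁵ = 16807 falls short of 982017/17 but 7⁶ = 117649 reaches it, so n = 6.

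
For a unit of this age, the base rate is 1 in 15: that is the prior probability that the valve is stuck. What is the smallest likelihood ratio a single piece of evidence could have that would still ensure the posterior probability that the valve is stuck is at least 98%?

Prior odds = (1/15)/(14/15) = 1/14.
Target odds = 0.98/0.02 = 49.
Required Bayes factor = 49 ÷ (1/14) = 686.

686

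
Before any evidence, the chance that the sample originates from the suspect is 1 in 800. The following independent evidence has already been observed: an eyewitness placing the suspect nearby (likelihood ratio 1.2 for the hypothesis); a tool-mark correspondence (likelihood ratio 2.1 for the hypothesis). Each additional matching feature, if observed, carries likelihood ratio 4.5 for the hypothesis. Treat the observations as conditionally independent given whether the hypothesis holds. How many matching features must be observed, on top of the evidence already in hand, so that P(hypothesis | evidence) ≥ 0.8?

5

Prior odds = 0.00125/0.99875 = 1/799.
Combined Bayes factor of the evidence already in hand = 1.2 × 2.1 = 2.52.
Odds after that evidence = (1/799) × 2.52 = 63/19975.
Target odds = 0.8/0.2 = 4.
Need 4.5ⁿ ≥ 4 ÷ (63/19975) = 79900/63.
4.5⁴ = 410.0625 falls short of 79900/63 but 4.5⁵ = 1845.28125 reaches it, so n = 5.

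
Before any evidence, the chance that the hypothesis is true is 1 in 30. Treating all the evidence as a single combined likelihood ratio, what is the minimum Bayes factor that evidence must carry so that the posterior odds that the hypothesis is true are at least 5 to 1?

145

Prior odds = (1/30)/(29/30) = 1/29.
Target odds = 5.
Required Bayes factor = 5 ÷ (1/29) = 145.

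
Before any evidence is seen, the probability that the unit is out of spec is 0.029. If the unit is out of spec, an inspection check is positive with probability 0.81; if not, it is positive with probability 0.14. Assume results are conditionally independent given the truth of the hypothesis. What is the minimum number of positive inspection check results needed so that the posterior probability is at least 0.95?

Prior odds: 0.029 ÷ 0.971 = 29/971.
Likelihood ratio of a positive = 0.81/0.14 = 81/14.
Target odds: 0.95 ÷ 0.05 = 19.
Need (29/971) × (81/14)ⁿ ≥ 19, i.e. (81/14)ⁿ ≥ 18449/29.
(81/14)³ = 531441/2744 falls short of 18449/29 but (81/14)⁴ = 43046721/38416 reaches it, so n = 4.

4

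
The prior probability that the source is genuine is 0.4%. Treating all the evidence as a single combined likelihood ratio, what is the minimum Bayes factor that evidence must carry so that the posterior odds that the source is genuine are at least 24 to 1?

Prior odds = 0.004/0.996 = 1/249.
Target odds = 24.
Required Bayes factor = 24 ÷ (1/249) = 5976.

5976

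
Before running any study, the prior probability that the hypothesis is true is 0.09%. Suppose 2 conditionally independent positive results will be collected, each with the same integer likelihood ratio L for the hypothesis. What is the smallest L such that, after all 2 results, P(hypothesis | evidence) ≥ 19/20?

Prior odds = 0.0009/0.9991 = 9/9991.
Target odds = 0.95/0.05 = 19.
Need L² ≥ 19 ÷ (9/9991) = 189829/9.
145² = 21025 < 189829/9 ≤ 21316 = 146², so L = 146.

146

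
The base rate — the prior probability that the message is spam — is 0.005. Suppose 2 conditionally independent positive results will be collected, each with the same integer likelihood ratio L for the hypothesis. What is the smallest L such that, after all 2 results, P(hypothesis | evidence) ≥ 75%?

Prior odds = 0.005/0.995 = 1/199.
Target odds = 0.75/0.25 = 3.
Need L² ≥ 3 ÷ (1/199) = 597.
24² = 576 < 597 ≤ 625 = 25², so L = 25.

25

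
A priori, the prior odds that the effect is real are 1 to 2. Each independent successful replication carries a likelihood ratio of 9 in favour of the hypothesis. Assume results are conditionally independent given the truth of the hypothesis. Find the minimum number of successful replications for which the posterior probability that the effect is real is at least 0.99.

3

Prior odds = 0.5.
Likelihood ratio per successful replication = 9.
Target odds: 0.99 ÷ 0.01 = 99.
Need 0.5 × 9ⁿ ≥ 99, i.e. 9ⁿ ≥ 198.
9² = 81 falls short of 198 but 9³ = 729 reaches it, so n = 3.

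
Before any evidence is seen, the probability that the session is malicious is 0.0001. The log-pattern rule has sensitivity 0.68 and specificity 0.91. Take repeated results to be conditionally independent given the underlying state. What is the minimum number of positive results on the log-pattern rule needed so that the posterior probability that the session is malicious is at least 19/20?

7

Prior odds = 0.0001/0.9999 = 1/9999.
False-positive rate = 1 − 0.91 = 0.09; likelihood ratio of a positive = 0.68/0.09 = 68/9.
Target posterior odds = 0.95/0.05 = 19.
Require (68/9)ⁿ ≥ 19 ÷ (1/9999) = 189981.
(68/9)⁶ ≈186037 falls short of 189981 but (68/9)⁷ ≈1.40561e+06 reaches it, so n = 7.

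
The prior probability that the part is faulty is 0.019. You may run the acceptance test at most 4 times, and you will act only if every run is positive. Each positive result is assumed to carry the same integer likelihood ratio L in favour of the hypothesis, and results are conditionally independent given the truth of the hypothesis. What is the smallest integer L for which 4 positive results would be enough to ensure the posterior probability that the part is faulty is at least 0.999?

Prior odds = 0.019/0.981 = 19/981.
Target odds = 0.999/0.001 = 999.
Need L⁴ ≥ 999 ÷ (19/981) = 980019/19.
15⁴ = 50625 < 980019/19 ≤ 65536 = 16⁴, so L = 16.

16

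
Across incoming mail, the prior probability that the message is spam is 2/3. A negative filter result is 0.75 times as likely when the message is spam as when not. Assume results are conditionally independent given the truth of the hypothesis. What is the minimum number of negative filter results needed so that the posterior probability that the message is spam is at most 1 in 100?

19

Prior odds = (2/3)/(1/3) = 2.
Likelihood ratio per negative filter result = 0.75.
Target posterior odds = 0.01/0.99 = 1/99.
Require 0.75ⁿ ≤ 1/99 ÷ 2 = 1/198.
0.75¹⁸ ≈0.00563771 is still above 1/198 but 0.75¹⁹ ≈0.00422828 is at or below it, so n = 19.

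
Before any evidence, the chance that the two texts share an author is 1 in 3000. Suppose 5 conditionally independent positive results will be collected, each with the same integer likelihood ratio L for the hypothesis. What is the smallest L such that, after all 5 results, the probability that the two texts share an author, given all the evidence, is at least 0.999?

Prior odds = (1/3000)/(2999/3000) = 1/2999.
Target odds = 0.999/0.001 = 999.
Need L⁵ ≥ 999 ÷ (1/2999) = 2996001.
19⁵ = 2476099 < 2996001 ≤ 3200000 = 20⁵, so L = 20.

20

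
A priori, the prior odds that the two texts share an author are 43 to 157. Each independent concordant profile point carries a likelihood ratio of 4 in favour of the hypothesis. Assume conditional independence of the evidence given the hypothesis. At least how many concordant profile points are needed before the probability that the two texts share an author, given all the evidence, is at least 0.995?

5

Prior odds = 43/157.
Likelihood ratio per concordant profile point = 4.
Target posterior odds = 0.995/0.005 = 199.
Need (43/157) × 4ⁿ ≥ 199, i.e. 4ⁿ ≥ 31243/43.
4⁴ = 256 falls short of 31243/43 but 4⁵ = 1024 reaches it, so n = 5.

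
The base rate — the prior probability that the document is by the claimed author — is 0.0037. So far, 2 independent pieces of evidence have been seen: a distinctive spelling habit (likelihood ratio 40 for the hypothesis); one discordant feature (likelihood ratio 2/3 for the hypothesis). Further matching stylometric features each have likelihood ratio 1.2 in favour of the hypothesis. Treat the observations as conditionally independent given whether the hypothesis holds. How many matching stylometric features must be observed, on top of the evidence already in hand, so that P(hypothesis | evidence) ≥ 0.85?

Prior odds = 0.0037/0.9963 = 37/9963.
Combined Bayes factor of the evidence already in hand = 40 × (2/3) = 80/3.
Odds after that evidence = (37/9963) × 80/3 = 2960/29889.
Target odds = 0.85/0.15 = 17/3.
Need 1.2ⁿ ≥ 17/3 ÷ (2960/29889) = 169371/2960.
1.2²² ≈55.2061 falls short of 169371/2960 but 1.2²³ ≈66.2474 reaches it, so n = 23.

23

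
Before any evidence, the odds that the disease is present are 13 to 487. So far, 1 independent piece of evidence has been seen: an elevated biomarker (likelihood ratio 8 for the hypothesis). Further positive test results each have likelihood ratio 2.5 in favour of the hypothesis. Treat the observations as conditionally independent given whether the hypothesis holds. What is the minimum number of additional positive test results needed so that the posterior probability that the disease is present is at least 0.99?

Prior odds = 13/487.
Bayes factor of the evidence already in hand = 8.
Odds after that evidence = (13/487) × 8 = 104/487.
Target odds = 0.99/0.01 = 99.
Need 2.5ⁿ ≥ 99 ÷ (104/487) = 48213/104.
2.5⁶ = 244.140625 falls short of 48213/104 but 2.5⁷ = 610.3515625 reaches it, so n = 7.

7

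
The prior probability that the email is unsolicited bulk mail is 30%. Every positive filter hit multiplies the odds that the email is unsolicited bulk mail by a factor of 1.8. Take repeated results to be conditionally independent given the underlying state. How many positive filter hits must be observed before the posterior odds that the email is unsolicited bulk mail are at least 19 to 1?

Prior odds: 0.3 ÷ 0.7 = 3/7.
Likelihood ratio per positive filter hit = 1.8.
Target odds = 19.
Require 1.8ⁿ ≥ 19 ÷ (3/7) = 133/3.
1.8⁶ = 531441/15625 falls short of 133/3 but 1.8⁷ = 4782969/78125 reaches it, so n = 7.

7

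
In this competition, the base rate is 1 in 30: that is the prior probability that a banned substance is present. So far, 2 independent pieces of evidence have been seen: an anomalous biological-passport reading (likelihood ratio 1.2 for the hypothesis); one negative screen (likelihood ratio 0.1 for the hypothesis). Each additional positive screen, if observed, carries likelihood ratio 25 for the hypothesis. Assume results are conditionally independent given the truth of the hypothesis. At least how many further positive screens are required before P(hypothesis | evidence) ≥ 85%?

Prior odds = (1/30)/(29/30) = 1/29.
Combined Bayes factor of the evidence already in hand = 1.2 × 0.1 = 0.12.
Odds after that evidence = (1/29) × 0.12 = 3/725.
Target odds = 0.85/0.15 = 17/3.
Need 25ⁿ ≥ 17/3 ÷ (3/725) = 12325/9.
25² = 625 falls short of 12325/9 but 25³ = 15625 reaches it, so n = 3.

3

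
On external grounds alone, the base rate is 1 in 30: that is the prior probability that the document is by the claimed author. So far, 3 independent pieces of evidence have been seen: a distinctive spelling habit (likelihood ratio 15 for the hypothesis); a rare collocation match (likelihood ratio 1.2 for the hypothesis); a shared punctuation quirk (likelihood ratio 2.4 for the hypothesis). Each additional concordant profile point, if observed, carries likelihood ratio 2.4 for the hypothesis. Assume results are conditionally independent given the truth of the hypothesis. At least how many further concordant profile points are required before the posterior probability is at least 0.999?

Prior odds = (1/30)/(29/30) = 1/29.
Combined Bayes factor of the evidence already in hand = 15 × 1.2 × 2.4 = 43.2.
Odds after that evidence = (1/29) × 43.2 = 216/145.
Target odds = 0.999/0.001 = 999.
Need 2.4ⁿ ≥ 999 ÷ (216/145) = 670.625.
2.4⁷ = 35831808/78125 falls short of 670.625 but 2.4⁸ = 429981696/390625 reaches it, so n = 8.

8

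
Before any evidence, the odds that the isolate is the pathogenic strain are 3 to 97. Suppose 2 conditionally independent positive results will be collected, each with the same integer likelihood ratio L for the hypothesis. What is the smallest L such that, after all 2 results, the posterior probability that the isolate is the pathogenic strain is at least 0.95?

Prior odds = 3/97.
Target odds = 0.95/0.05 = 19.
Need L² ≥ 19 ÷ (3/97) = 1843/3.
24² = 576 < 1843/3 ≤ 625 = 25², so L = 25.

25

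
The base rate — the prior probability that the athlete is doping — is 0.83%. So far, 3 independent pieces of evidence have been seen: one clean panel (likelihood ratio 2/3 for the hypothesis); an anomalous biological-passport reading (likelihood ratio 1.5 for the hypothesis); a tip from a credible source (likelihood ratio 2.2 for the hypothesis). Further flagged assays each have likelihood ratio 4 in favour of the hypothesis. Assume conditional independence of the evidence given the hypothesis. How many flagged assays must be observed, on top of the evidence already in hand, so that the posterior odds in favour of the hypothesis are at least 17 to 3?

5

Prior odds = 0.0083/0.9917 = 83/9917.
Combined Bayes factor of the evidence already in hand = (2/3) × 1.5 × 2.2 = 2.2.
Odds after that evidence = (83/9917) × 2.2 = 913/49585.
Target odds = 17/3.
Need 4ⁿ ≥ 17/3 ÷ (913/49585) = 842945/2739.
4⁴ = 256 falls short of 842945/2739 but 4⁵ = 1024 reaches it, so n = 5.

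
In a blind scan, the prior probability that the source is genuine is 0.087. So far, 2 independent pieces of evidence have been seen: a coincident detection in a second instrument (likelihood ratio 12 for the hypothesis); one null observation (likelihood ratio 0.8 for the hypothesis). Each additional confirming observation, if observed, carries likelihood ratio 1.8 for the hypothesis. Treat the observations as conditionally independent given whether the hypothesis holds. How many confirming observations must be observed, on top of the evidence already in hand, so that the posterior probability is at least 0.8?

3

Prior odds = 0.087/0.913 = 87/913.
Combined Bayes factor of the evidence already in hand = 12 × 0.8 = 9.6.
Odds after that evidence = (87/913) × 9.6 = 4176/4565.
Target odds = 0.8/0.2 = 4.
Need 1.8ⁿ ≥ 4 ÷ (4176/4565) = 4565/1044.
1.8² = 3.24 falls short of 4565/1044 but 1.8³ = 5.832 reaches it, so n = 3.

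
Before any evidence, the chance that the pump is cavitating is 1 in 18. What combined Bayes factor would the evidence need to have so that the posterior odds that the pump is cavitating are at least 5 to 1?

85

Prior odds = (1/18)/(17/18) = 1/17.
Target odds = 5.
Required Bayes factor = 5 ÷ (1/17) = 85.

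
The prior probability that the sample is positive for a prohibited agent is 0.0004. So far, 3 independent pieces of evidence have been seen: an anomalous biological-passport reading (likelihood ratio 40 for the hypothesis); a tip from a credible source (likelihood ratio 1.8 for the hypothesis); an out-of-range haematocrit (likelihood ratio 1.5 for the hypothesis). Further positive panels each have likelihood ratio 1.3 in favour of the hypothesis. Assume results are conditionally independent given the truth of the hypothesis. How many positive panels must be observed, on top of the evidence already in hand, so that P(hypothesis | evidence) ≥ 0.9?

21

Prior odds = 0.0004/0.9996 = 1/2499.
Combined Bayes factor of the evidence already in hand = 40 × 1.8 × 1.5 = 108.
Odds after that evidence = (1/2499) × 108 = 36/833.
Target odds = 0.9/0.1 = 9.
Need 1.3ⁿ ≥ 9 ÷ (36/833) = 208.25.
1.3²⁰ ≈190.05 falls short of 208.25 but 1.3²¹ ≈247.065 reaches it, so n = 21.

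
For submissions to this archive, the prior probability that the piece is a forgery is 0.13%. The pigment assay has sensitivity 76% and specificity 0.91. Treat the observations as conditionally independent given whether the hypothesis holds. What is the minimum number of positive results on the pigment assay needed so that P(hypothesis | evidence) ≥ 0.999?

Prior odds = 0.0013/0.9987 = 13/9987.
False-positive rate = 1 − 0.91 = 0.09; likelihood ratio of a positive = 0.76/0.09 = 76/9.
Target odds: 0.999 ÷ 0.001 = 999.
Require (76/9)ⁿ ≥ 999 ÷ (13/9987) = 9977013/13.
(76/9)⁶ ≈362599 falls short of 9977013/13 but (76/9)⁷ ≈3.06195e+06 reaches it, so n = 7.

7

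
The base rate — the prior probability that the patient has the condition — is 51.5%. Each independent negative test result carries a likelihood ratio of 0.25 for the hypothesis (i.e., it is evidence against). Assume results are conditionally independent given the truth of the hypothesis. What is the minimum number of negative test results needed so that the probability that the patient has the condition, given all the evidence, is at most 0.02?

Prior odds = 0.515/0.485 = 103/97.
Likelihood ratio per negative test result = 0.25.
Target posterior odds = 0.02/0.98 = 1/49.
Need (103/97) × 0.25ⁿ ≤ 1/49, i.e. 0.25ⁿ ≤ 97/5047.
0.25² = 0.0625 is still above 97/5047 but 0.25³ = 0.015625 is at or below it, so n = 3.

3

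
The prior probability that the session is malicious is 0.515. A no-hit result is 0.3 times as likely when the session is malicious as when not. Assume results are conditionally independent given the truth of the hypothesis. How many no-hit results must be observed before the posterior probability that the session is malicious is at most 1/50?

4

Prior odds = 0.515/0.485 = 103/97.
Likelihood ratio per no-hit result = 0.3.
Target posterior odds = 0.02/0.98 = 1/49.
Require 0.3ⁿ ≤ 1/49 ÷ (103/97) = 97/5047.
0.3³ = 0.027 is still above 97/5047 but 0.3⁴ = 0.0081 is at or below it, so n = 4.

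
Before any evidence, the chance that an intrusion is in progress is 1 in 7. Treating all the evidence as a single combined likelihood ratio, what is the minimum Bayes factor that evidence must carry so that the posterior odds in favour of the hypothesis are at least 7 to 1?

Prior odds = (1/7)/(6/7) = 1/6.
Target odds = 7.
Required Bayes factor = 7 ÷ (1/6) = 42.

42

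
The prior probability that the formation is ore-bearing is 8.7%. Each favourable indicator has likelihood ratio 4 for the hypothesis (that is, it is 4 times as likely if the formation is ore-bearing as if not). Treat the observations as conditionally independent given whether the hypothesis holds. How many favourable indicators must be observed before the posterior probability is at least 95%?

4

Prior odds = 0.087/0.913 = 87/913.
Likelihood ratio per favourable indicator = 4.
Target posterior odds = 0.95/0.05 = 19.
Require 4ⁿ ≥ 19 ÷ (87/913) = 17347/87.
4³ = 64 falls short of 17347/87 but 4⁴ = 256 reaches it, so n = 4.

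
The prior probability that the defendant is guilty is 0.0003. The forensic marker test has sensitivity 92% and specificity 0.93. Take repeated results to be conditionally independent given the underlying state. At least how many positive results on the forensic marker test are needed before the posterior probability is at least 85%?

Prior odds = 0.0003/0.9997 = 3/9997.
False-positive rate = 1 − 0.93 = 0.07; likelihood ratio of a positive = 0.92/0.07 = 92/7.
Target odds: 0.85 ÷ 0.15 = 17/3.
Require (92/7)ⁿ ≥ 17/3 ÷ (3/9997) = 169949/9.
(92/7)³ = 778688/343 falls short of 169949/9 but (92/7)⁴ = 71639296/2401 reaches it, so n = 4.

4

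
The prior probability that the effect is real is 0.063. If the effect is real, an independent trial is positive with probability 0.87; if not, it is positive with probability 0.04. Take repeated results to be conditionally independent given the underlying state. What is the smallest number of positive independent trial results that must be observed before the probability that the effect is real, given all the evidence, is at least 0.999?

4

Prior odds = 0.063/0.937 = 63/937.
Likelihood ratio of a positive = 0.87/0.04 = 21.75.
Target odds: 0.999 ÷ 0.001 = 999.
Require 21.75ⁿ ≥ 999 ÷ (63/937) = 104007/7.
21.75³ = 658503/64 falls short of 104007/7 but 21.75⁴ = 57289761/256 reaches it, so n = 4.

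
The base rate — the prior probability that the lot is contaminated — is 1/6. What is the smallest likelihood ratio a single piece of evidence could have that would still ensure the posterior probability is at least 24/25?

120

Prior odds = (1/6)/(5/6) = 0.2.
Target odds = 0.96/0.04 = 24.
Required Bayes factor = 24 ÷ 0.2 = 120.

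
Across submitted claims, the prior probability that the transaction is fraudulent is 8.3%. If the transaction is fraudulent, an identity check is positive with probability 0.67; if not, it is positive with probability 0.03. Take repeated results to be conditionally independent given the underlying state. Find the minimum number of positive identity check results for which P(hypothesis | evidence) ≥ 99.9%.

Prior odds: 0.083 ÷ 0.917 = 83/917.
Likelihood ratio of a positive = 0.67/0.03 = 67/3.
Target odds: 0.999 ÷ 0.001 = 999.
Require (67/3)ⁿ ≥ 999 ÷ (83/917) = 916083/83.
(67/3)² = 4489/9 falls short of 916083/83 but (67/3)³ = 300763/27 reaches it, so n = 3.

3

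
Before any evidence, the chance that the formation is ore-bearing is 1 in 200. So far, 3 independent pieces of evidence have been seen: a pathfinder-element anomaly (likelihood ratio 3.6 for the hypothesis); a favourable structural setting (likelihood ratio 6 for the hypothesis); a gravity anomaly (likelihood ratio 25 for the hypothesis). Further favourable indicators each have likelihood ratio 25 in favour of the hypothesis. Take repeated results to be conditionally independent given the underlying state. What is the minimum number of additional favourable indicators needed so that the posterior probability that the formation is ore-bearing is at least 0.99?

Prior odds = 0.005/0.995 = 1/199.
Combined Bayes factor of the evidence already in hand = 3.6 × 6 × 25 = 540.
Odds after that evidence = (1/199) × 540 = 540/199.
Target odds = 0.99/0.01 = 99.
Need 25ⁿ ≥ 99 ÷ (540/199) = 2189/60.
25¹ = 25 falls short of 2189/60 but 25² = 625 reaches it, so n = 2.

2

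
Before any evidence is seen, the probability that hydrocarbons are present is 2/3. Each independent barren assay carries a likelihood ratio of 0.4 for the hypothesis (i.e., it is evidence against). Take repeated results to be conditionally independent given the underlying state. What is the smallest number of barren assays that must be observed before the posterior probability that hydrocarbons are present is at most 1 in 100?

Prior odds = (2/3)/(1/3) = 2.
Likelihood ratio per barren assay = 0.4.
Target posterior odds = 0.01/0.99 = 1/99.
Need 2 × 0.4ⁿ ≤ 1/99, i.e. 0.4ⁿ ≤ 1/198.
0.4⁵ = 0.01024 is still above 1/198 but 0.4⁶ = 64/15625 is at or below it, so n = 6.

6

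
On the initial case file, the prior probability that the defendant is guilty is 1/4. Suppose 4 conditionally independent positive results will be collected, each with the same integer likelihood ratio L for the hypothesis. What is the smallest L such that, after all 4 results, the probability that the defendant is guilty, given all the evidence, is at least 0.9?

Prior odds = 0.25/0.75 = 1/3.
Target odds = 0.9/0.1 = 9.
Need L⁴ ≥ 9 ÷ (1/3) = 27.
2⁴ = 16 < 27 ≤ 81 = 3⁴, so L = 3.

3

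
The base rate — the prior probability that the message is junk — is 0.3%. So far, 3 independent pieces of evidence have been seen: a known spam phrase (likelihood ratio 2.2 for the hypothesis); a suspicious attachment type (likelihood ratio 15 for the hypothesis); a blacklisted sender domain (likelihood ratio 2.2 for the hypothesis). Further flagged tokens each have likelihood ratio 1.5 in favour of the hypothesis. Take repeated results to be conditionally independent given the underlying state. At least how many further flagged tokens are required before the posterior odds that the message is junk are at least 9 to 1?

10

Prior odds = 0.003/0.997 = 3/997.
Combined Bayes factor of the evidence already in hand = 2.2 × 15 × 2.2 = 72.6.
Odds after that evidence = (3/997) × 72.6 = 1089/4985.
Target odds = 9.
Need 1.5ⁿ ≥ 9 ÷ (1089/4985) = 4985/121.
1.5⁹ = 19683/512 falls short of 4985/121 but 1.5¹⁰ = 59049/1024 reaches it, so n = 10.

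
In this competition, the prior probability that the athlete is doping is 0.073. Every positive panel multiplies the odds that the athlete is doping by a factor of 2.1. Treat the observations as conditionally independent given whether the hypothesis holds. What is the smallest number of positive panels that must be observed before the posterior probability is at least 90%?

7

Prior odds: 0.073 ÷ 0.927 = 73/927.
Likelihood ratio per positive panel = 2.1.
Target odds: 0.9 ÷ 0.1 = 9.
Need (73/927) × 2.1ⁿ ≥ 9, i.e. 2.1ⁿ ≥ 8343/73.
2.1⁶ = 85766121/1000000 falls short of 8343/73 but 2.1⁷ ≈180.109 reaches it, so n = 7.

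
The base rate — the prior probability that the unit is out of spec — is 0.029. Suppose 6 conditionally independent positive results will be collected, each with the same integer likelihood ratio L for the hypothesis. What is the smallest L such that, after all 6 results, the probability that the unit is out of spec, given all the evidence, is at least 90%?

Prior odds = 0.029/0.971 = 29/971.
Target odds = 0.9/0.1 = 9.
Need L⁶ ≥ 9 ÷ (29/971) = 8739/29.
2⁶ = 64 < 8739/29 ≤ 729 = 3⁶, so L = 3.

3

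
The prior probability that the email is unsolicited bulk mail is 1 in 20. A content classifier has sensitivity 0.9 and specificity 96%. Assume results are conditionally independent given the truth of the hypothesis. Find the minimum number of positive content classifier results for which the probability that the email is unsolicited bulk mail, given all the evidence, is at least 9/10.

2

Prior odds = 0.05/0.95 = 1/19.
False-positive rate = 1 − 0.96 = 0.04; likelihood ratio of a positive = 0.9/0.04 = 22.5.
Target posterior odds = 0.9/0.1 = 9.
Need (1/19) × 22.5ⁿ ≥ 9, i.e. 22.5ⁿ ≥ 171.
22.5¹ = 22.5 falls short of 171 but 22.5² = 506.25 reaches it, so n = 2.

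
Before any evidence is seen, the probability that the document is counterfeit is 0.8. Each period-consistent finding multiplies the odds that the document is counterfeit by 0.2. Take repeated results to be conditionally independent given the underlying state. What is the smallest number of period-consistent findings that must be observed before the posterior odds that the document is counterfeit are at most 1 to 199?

5

Prior odds = 0.8/0.2 = 4.
Likelihood ratio per period-consistent finding = 0.2.
Target odds = 1/199.
Require 0.2ⁿ ≤ 1/199 ÷ 4 = 1/796.
0.2⁴ = 0.0016 is still above 1/796 but 0.2⁵ = 0.00032 is at or below it, so n = 5.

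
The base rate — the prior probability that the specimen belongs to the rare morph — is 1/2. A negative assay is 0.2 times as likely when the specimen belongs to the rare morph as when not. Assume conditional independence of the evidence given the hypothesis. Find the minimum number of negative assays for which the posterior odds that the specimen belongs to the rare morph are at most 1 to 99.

Prior odds = 0.5/0.5 = 1.
Likelihood ratio per negative assay = 0.2.
Target odds = 1/99.
Require 0.2ⁿ ≤ 1/99 ÷ 1 = 1/99.
0.2² = 0.04 is still above 1/99 but 0.2³ = 0.008 is at or below it, so n = 3.

3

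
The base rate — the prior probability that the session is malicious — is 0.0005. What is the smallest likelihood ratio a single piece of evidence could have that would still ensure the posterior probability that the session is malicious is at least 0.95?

Prior odds = 0.0005/0.9995 = 1/1999.
Target odds = 0.95/0.05 = 19.
Required Bayes factor = 19 ÷ (1/1999) = 37981.

37981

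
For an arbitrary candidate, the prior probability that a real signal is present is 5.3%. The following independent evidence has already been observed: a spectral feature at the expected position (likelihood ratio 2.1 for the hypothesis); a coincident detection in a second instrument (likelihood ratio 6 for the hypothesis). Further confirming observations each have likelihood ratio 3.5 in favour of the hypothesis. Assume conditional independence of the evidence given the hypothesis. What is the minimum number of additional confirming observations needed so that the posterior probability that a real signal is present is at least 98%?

4

Prior odds = 0.053/0.947 = 53/947.
Combined Bayes factor of the evidence already in hand = 2.1 × 6 = 12.6.
Odds after that evidence = (53/947) × 12.6 = 3339/4735.
Target odds = 0.98/0.02 = 49.
Need 3.5ⁿ ≥ 49 ÷ (3339/4735) = 33145/477.
3.5³ = 42.875 falls short of 33145/477 but 3.5⁴ = 150.0625 reaches it, so n = 4.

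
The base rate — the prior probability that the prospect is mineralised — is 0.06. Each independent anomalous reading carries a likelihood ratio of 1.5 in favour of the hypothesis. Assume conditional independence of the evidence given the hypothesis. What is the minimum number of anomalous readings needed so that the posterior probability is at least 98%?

Prior odds = 0.06/0.94 = 3/47.
Likelihood ratio per anomalous reading = 1.5.
Target odds: 0.98 ÷ 0.02 = 49.
Need (3/47) × 1.5ⁿ ≥ 49, i.e. 1.5ⁿ ≥ 2303/3.
1.5¹⁶ = 43046721/65536 falls short of 2303/3 but 1.5¹⁷ = 129140163/131072 reaches it, so n = 17.

17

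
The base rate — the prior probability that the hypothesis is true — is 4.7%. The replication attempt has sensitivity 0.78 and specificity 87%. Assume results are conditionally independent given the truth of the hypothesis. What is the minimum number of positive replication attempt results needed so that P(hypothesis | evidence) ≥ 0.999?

Prior odds: 0.047 ÷ 0.953 = 47/953.
False-positive rate = 1 − 0.87 = 0.13; likelihood ratio of a positive = 0.78/0.13 = 6.
Target posterior odds = 0.999/0.001 = 999.
Need (47/953) × 6ⁿ ≥ 999, i.e. 6ⁿ ≥ 952047/47.
6⁵ = 7776 falls short of 952047/47 but 6⁶ = 46656 reaches it, so n = 6.

6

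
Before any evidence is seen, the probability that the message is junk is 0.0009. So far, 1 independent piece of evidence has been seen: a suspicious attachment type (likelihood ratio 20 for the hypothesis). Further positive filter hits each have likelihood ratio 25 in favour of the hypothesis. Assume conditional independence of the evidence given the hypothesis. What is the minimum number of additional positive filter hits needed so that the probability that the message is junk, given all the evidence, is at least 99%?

Prior odds = 0.0009/0.9991 = 9/9991.
Bayes factor of the evidence already in hand = 20.
Odds after that evidence = (9/9991) × 20 = 180/9991.
Target odds = 0.99/0.01 = 99.
Need 25ⁿ ≥ 99 ÷ (180/9991) = 5495.05.
25² = 625 falls short of 5495.05 but 25³ = 15625 reaches it, so n = 3.

3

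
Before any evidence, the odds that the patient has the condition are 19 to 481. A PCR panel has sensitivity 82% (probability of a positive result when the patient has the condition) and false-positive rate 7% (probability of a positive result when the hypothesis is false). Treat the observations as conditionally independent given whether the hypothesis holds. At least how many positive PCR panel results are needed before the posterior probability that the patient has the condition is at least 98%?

Prior odds = 19/481.
Likelihood ratio of a positive result = 0.82/0.07 = 82/7.
Target odds: 0.98 ÷ 0.02 = 49.
Require (82/7)ⁿ ≥ 49 ÷ (19/481) = 23569/19.
(82/7)² = 6724/49 falls short of 23569/19 but (82/7)³ = 551368/343 reaches it, so n = 3.

3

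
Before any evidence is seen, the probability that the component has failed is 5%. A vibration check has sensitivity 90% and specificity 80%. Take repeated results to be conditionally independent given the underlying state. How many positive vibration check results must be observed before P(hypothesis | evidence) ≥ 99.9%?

7

Prior odds: 0.05 ÷ 0.95 = 1/19.
False-positive rate = 1 − 0.8 = 0.2; likelihood ratio of a positive = 0.9/0.2 = 4.5.
Target posterior odds = 0.999/0.001 = 999.
Require 4.5ⁿ ≥ 999 ÷ (1/19) = 18981.
4.5⁶ = 8303.765625 falls short of 18981 but 4.5⁷ = 4782969/128 reaches it, so n = 7.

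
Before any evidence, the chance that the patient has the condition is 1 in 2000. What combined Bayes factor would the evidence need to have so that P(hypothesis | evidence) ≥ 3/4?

5997

Prior odds = 0.0005/0.9995 = 1/1999.
Target odds = 0.75/0.25 = 3.
Required Bayes factor = 3 ÷ (1/1999) = 5997.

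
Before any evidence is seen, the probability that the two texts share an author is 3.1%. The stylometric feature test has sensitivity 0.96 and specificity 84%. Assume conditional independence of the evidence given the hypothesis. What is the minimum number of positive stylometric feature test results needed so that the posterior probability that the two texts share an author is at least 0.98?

5

Prior odds = 0.031/0.969 = 31/969.
False-positive rate = 1 − 0.84 = 0.16; likelihood ratio of a positive = 0.96/0.16 = 6.
Target posterior odds = 0.98/0.02 = 49.
Require 6ⁿ ≥ 49 ÷ (31/969) = 47481/31.
6⁴ = 1296 falls short of 47481/31 but 6⁵ = 7776 reaches it, so n = 5.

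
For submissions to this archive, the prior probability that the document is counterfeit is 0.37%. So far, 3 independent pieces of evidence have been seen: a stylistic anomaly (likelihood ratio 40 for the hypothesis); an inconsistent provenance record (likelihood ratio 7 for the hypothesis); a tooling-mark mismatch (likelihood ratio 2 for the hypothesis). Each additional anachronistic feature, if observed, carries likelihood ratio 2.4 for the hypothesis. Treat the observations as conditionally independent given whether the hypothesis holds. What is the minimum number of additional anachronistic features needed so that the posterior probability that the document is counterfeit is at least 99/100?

Prior odds = 0.0037/0.9963 = 37/9963.
Combined Bayes factor of the evidence already in hand = 40 × 7 × 2 = 560.
Odds after that evidence = (37/9963) × 560 = 20720/9963.
Target odds = 0.99/0.01 = 99.
Need 2.4ⁿ ≥ 99 ÷ (20720/9963) = 986337/20720.
2.4⁴ = 33.1776 falls short of 986337/20720 but 2.4⁵ = 79.62624 reaches it, so n = 5.

5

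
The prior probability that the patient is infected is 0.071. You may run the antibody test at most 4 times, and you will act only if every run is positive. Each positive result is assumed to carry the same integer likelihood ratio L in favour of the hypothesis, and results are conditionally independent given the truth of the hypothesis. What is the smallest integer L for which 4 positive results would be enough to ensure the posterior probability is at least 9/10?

4

Prior odds = 0.071/0.929 = 71/929.
Target odds = 0.9/0.1 = 9.
Need L⁴ ≥ 9 ÷ (71/929) = 8361/71.
3⁴ = 81 < 8361/71 ≤ 256 = 4⁴, so L = 4.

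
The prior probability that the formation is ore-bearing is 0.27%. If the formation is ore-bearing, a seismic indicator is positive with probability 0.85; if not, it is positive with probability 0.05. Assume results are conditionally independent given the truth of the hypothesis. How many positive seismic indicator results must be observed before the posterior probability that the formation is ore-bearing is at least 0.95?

Prior odds: 0.0027 ÷ 0.9973 = 27/9973.
Likelihood ratio of a positive = 0.85/0.05 = 17.
Target posterior odds = 0.95/0.05 = 19.
Require 17ⁿ ≥ 19 ÷ (27/9973) = 189487/27.
17³ = 4913 falls short of 189487/27 but 17⁴ = 83521 reaches it, so n = 4.

4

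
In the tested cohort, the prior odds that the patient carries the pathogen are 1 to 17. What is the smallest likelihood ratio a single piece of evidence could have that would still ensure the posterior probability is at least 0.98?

Prior odds = 1/17.
Target odds = 0.98/0.02 = 49.
Required Bayes factor = 49 ÷ (1/17) = 833.

833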